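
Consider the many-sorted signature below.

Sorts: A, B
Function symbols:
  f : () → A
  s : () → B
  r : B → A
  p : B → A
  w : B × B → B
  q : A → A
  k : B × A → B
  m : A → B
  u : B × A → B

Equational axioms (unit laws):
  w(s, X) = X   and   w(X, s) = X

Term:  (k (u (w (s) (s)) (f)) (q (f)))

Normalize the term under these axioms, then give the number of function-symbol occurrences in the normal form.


size = 6

1. (k (u (w (s) (s)) (f)) (q (f)))  →  (k (u (s) (f)) (q (f)))
normal form: (k (u (s) (f)) (q (f)))


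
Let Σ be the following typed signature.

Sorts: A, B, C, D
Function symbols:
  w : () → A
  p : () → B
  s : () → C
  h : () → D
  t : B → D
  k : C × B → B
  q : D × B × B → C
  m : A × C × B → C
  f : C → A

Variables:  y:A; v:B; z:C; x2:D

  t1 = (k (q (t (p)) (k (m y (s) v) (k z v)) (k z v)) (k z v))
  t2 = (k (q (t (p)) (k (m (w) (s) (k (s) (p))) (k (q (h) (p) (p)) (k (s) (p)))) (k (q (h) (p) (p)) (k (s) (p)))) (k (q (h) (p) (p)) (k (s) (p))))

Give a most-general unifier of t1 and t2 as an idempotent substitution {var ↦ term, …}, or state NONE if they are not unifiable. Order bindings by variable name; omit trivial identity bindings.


{v ↦ (k (s) (p)), y ↦ (w), z ↦ (q (h) (p) (p))}


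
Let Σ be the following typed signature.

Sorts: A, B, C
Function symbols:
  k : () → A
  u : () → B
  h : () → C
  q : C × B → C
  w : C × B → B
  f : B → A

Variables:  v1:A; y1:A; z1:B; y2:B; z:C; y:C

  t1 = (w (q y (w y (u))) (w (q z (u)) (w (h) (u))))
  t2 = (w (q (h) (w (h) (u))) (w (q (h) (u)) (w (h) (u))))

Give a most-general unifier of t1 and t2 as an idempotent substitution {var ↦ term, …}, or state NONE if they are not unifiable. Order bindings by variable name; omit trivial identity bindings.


{y ↦ (h), z ↦ (h)}


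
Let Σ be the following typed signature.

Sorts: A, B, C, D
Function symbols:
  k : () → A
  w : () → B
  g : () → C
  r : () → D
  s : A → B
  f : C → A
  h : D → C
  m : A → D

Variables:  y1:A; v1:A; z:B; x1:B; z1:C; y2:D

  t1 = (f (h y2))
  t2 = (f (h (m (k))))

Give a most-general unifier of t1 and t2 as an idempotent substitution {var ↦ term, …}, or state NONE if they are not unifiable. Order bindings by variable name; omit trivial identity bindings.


{y2 ↦ (m (k))}


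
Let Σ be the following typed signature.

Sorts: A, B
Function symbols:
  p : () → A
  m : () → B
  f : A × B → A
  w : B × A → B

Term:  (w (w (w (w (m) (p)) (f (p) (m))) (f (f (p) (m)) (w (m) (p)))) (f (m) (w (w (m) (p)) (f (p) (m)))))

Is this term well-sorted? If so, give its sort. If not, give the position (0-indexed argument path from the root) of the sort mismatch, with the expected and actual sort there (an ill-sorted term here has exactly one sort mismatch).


        (m) : B
        (p) : A
      (w (m) (p)) : B
        (p) : A
        (m) : B
      (f (p) (m)) : A
    (w (w (m) (p)) (f (p) (m))) : B
        (p) : A
        (m) : B
      (f (p) (m)) : A
        (m) : B
        (p) : A
      (w (m) (p)) : B
    (f (f (p) (m)) (w (m) (p))) : A
  (w (w (w (m) (p)) (f (p) (m))) (f (f (p) (m)) (w (m) (p)))) : B
    (m) : B
        (m) : B
        (p) : A
      (w (m) (p)) : B
        (p) : A
        (m) : B
      (f (p) (m)) : A
    (w (w (m) (p)) (f (p) (m))) : B
  (f (m) (w (w (m) (p)) (f (p) (m)))) : ✗ arg 0 at [1, 0] has sort B, expected A

ill-sorted at position [1, 0]: expected A, got B


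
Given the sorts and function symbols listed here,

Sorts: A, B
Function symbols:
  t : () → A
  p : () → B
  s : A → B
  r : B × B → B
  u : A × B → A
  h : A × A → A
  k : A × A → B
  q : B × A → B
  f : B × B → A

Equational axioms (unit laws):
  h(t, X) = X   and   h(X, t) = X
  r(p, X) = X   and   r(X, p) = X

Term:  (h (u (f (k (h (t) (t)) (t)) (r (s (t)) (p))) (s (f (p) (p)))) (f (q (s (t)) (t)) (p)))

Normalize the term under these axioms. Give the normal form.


1. (h (u (f (k (h (t) (t)) (t)) (r (s (t)) (p))) (s (f (p) (p)))) (f (q (s (t)) (t)) (p)))  →  (h (u (f (k (t) (t)) (r (s (t)) (p))) (s (f (p) (p)))) (f (q (s (t)) (t)) (p)))
2. (h (u (f (k (t) (t)) (r (s (t)) (p))) (s (f (p) (p)))) (f (q (s (t)) (t)) (p)))  →  (h (u (f (k (t) (t)) (s (t))) (s (f (p) (p)))) (f (q (s (t)) (t)) (p)))

normal form = (h (u (f (k (t) (t)) (s (t))) (s (f (p) (p)))) (f (q (s (t)) (t)) (p)))


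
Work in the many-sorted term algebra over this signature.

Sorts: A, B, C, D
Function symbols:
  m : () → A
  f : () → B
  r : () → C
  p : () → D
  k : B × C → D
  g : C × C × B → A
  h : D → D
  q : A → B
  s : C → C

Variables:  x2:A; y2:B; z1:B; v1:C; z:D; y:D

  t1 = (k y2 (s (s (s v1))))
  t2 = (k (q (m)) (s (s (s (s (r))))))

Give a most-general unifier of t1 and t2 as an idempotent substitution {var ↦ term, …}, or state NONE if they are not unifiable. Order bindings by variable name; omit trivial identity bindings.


{v1 ↦ (s (r)), y2 ↦ (q (m))}


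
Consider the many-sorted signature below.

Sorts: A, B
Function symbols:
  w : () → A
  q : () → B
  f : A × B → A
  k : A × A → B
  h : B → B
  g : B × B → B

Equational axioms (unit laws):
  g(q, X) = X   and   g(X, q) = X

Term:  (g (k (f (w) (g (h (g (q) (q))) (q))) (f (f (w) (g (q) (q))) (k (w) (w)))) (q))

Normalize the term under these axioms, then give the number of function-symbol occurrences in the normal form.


size = 12

1. (g (k (f (w) (g (h (g (q) (q))) (q))) (f (f (w) (g (q) (q))) (k (w) (w)))) (q))  →  (k (f (w) (g (h (g (q) (q))) (q))) (f (f (w) (g (q) (q))) (k (w) (w))))
2. (k (f (w) (g (h (g (q) (q))) (q))) (f (f (w) (g (q) (q))) (k (w) (w))))  →  (k (f (w) (h (g (q) (q)))) (f (f (w) (g (q) (q))) (k (w) (w))))
3. (k (f (w) (h (g (q) (q)))) (f (f (w) (g (q) (q))) (k (w) (w))))  →  (k (f (w) (h (q))) (f (f (w) (g (q) (q))) (k (w) (w))))
4. (k (f (w) (h (q))) (f (f (w) (g (q) (q))) (k (w) (w))))  →  (k (f (w) (h (q))) (f (f (w) (q)) (k (w) (w))))
normal form: (k (f (w) (h (q))) (f (f (w) (q)) (k (w) (w))))


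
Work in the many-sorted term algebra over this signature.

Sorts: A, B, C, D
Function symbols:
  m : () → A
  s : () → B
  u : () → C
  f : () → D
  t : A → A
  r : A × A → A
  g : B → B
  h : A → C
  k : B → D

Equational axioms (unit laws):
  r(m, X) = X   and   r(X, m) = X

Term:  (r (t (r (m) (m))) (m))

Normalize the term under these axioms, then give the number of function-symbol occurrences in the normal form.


size = 2

1. (r (t (r (m) (m))) (m))  →  (t (r (m) (m)))
2. (t (r (m) (m)))  →  (t (m))
normal form: (t (m))


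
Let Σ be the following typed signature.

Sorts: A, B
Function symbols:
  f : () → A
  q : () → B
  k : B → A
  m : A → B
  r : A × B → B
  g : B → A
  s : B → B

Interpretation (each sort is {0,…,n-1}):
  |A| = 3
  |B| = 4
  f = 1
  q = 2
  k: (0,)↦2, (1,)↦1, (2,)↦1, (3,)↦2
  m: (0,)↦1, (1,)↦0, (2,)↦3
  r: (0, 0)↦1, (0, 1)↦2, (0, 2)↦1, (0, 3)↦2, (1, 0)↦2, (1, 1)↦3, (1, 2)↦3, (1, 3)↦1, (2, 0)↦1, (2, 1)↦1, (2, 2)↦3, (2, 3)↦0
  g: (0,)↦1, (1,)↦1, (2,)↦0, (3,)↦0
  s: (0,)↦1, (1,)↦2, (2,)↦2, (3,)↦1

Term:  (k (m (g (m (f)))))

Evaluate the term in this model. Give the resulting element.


  f = 1
  (m (f)) = m(1,) = 0
  (g (m (f))) = g(0,) = 1
  (m (g (m (f)))) = m(1,) = 0
  (k (m (g (m (f))))) = k(0,) = 2

value = 2


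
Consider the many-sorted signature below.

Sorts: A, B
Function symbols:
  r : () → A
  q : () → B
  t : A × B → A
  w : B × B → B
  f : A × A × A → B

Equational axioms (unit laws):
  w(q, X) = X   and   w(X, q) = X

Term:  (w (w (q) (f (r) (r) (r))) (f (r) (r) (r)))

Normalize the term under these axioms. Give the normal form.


1. (w (w (q) (f (r) (r) (r))) (f (r) (r) (r)))  →  (w (f (r) (r) (r)) (f (r) (r) (r)))

normal form = (w (f (r) (r) (r)) (f (r) (r) (r)))


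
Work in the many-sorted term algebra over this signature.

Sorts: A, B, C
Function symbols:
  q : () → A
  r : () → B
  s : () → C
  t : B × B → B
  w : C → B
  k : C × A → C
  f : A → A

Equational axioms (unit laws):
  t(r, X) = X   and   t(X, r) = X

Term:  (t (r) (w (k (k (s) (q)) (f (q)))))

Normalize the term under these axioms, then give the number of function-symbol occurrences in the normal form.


1. (t (r) (w (k (k (s) (q)) (f (q)))))  →  (w (k (k (s) (q)) (f (q))))
normal form: (w (k (k (s) (q)) (f (q))))

size = 7


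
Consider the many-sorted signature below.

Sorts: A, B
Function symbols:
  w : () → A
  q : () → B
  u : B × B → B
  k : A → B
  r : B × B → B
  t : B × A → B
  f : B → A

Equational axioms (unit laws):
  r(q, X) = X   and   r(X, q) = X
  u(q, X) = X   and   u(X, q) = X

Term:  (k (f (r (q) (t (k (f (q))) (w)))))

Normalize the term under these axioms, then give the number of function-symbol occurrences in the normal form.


1. (k (f (r (q) (t (k (f (q))) (w)))))  →  (k (f (t (k (f (q))) (w))))
normal form: (k (f (t (k (f (q))) (w))))

size = 7


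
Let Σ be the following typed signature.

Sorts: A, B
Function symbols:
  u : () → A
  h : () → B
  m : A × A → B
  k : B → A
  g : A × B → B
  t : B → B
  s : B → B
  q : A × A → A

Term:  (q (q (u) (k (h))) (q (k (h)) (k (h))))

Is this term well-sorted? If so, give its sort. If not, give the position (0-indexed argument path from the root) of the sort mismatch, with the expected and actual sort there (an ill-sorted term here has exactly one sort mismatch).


well-sorted; sort = A

    (u) : A
      (h) : B
    (k (h)) : A
  (q (u) (k (h))) : A
      (h) : B
    (k (h)) : A
      (h) : B
    (k (h)) : A
  (q (k (h)) (k (h))) : A
(q (q (u) (k (h))) (q (k (h)) (k (h)))) : A


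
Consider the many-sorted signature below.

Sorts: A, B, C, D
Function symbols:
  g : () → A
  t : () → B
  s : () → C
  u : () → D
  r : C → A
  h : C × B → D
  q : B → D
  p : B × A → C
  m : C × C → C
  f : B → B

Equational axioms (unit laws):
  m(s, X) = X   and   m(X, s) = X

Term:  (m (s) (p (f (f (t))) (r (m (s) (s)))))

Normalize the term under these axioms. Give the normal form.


normal form = (p (f (f (t))) (r (s)))

1. (m (s) (p (f (f (t))) (r (m (s) (s)))))  →  (p (f (f (t))) (r (m (s) (s))))
2. (p (f (f (t))) (r (m (s) (s))))  →  (p (f (f (t))) (r (s)))


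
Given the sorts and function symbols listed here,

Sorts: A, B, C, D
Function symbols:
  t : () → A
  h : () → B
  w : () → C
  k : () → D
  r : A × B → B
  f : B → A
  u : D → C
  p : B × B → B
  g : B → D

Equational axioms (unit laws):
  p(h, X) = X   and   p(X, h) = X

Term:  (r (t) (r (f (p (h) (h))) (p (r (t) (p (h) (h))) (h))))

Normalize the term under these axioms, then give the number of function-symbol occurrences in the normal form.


size = 8

1. (r (t) (r (f (p (h) (h))) (p (r (t) (p (h) (h))) (h))))  →  (r (t) (r (f (h)) (p (r (t) (p (h) (h))) (h))))
2. (r (t) (r (f (h)) (p (r (t) (p (h) (h))) (h))))  →  (r (t) (r (f (h)) (r (t) (p (h) (h)))))
3. (r (t) (r (f (h)) (r (t) (p (h) (h)))))  →  (r (t) (r (f (h)) (r (t) (h))))
normal form: (r (t) (r (f (h)) (r (t) (h))))


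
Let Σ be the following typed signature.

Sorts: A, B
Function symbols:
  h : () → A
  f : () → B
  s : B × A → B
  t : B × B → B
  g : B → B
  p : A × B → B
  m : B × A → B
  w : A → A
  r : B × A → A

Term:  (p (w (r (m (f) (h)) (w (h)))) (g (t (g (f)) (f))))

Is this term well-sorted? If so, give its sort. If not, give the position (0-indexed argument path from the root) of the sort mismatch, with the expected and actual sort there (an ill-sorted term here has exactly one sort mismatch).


        (f) : B
        (h) : A
      (m (f) (h)) : B
        (h) : A
      (w (h)) : A
    (r (m (f) (h)) (w (h))) : A
  (w (r (m (f) (h)) (w (h)))) : A
        (f) : B
      (g (f)) : B
      (f) : B
    (t (g (f)) (f)) : B
  (g (t (g (f)) (f))) : B
(p (w (r (m (f) (h)) (w (h)))) (g (t (g (f)) (f)))) : B

well-sorted; sort = B


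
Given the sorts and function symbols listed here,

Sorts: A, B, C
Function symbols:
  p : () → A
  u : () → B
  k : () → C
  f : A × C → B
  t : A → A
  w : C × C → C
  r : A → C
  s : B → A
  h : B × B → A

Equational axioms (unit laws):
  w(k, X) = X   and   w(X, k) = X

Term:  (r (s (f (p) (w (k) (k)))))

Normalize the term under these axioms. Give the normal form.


normal form = (r (s (f (p) (k))))

1. (r (s (f (p) (w (k) (k)))))  →  (r (s (f (p) (k))))


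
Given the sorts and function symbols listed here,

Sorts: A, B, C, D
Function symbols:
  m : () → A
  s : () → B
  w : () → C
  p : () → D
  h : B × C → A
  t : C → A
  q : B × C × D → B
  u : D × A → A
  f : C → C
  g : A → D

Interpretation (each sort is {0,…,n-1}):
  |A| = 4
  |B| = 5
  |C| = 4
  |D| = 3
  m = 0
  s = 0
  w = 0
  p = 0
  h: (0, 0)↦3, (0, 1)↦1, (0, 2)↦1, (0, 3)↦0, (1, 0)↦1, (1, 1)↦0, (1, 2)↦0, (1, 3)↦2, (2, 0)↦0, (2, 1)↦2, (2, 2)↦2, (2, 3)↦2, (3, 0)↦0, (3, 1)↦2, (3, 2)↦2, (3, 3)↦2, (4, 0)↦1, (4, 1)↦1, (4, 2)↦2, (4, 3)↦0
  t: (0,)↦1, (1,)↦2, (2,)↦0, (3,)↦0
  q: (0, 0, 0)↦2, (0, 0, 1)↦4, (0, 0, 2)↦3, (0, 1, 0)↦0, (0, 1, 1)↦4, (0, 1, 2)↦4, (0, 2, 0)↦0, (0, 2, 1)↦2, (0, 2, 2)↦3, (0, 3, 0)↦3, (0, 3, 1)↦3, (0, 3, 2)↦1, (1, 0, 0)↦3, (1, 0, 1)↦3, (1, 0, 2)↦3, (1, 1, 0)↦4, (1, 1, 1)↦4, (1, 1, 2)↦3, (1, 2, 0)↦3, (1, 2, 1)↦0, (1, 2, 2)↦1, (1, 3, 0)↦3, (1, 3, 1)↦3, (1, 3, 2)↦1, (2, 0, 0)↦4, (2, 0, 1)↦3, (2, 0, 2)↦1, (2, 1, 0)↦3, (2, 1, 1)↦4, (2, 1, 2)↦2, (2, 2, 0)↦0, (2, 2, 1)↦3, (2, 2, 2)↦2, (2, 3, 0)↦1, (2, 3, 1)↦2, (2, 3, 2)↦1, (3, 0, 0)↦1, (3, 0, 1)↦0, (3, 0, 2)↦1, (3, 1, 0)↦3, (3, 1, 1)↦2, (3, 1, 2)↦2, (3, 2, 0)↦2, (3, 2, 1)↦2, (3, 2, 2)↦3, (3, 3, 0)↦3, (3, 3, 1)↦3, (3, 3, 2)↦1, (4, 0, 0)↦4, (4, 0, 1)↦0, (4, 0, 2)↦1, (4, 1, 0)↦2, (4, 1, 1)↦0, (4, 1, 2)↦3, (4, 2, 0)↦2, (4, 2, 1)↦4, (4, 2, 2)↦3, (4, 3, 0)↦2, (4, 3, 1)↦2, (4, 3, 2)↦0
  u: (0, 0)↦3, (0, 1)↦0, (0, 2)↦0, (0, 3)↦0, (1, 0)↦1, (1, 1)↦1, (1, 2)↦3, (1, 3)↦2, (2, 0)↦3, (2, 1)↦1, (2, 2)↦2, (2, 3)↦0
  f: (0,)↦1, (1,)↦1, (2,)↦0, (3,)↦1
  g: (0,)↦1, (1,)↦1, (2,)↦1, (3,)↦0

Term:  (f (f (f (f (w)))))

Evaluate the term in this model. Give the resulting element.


value = 1

  w = 0
  (f (w)) = f(0,) = 1
  (f (f (w))) = f(1,) = 1
  (f (f (f (w)))) = f(1,) = 1
  (f (f (f (f (w))))) = f(1,) = 1


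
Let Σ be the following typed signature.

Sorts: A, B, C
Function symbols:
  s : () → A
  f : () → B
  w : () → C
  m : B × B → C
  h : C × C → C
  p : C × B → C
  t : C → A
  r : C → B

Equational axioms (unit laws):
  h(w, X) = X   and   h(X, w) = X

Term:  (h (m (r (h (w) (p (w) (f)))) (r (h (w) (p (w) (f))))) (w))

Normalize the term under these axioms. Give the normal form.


normal form = (m (r (p (w) (f))) (r (p (w) (f))))

1. (h (m (r (h (w) (p (w) (f)))) (r (h (w) (p (w) (f))))) (w))  →  (m (r (h (w) (p (w) (f)))) (r (h (w) (p (w) (f)))))
2. (m (r (h (w) (p (w) (f)))) (r (h (w) (p (w) (f)))))  →  (m (r (p (w) (f))) (r (h (w) (p (w) (f)))))
3. (m (r (p (w) (f))) (r (h (w) (p (w) (f)))))  →  (m (r (p (w) (f))) (r (p (w) (f))))


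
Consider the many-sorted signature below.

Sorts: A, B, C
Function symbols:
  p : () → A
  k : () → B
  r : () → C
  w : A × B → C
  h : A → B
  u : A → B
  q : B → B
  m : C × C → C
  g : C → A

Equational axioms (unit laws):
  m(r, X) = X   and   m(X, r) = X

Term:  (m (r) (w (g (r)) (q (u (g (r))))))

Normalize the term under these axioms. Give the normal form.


1. (m (r) (w (g (r)) (q (u (g (r))))))  →  (w (g (r)) (q (u (g (r)))))

normal form = (w (g (r)) (q (u (g (r)))))


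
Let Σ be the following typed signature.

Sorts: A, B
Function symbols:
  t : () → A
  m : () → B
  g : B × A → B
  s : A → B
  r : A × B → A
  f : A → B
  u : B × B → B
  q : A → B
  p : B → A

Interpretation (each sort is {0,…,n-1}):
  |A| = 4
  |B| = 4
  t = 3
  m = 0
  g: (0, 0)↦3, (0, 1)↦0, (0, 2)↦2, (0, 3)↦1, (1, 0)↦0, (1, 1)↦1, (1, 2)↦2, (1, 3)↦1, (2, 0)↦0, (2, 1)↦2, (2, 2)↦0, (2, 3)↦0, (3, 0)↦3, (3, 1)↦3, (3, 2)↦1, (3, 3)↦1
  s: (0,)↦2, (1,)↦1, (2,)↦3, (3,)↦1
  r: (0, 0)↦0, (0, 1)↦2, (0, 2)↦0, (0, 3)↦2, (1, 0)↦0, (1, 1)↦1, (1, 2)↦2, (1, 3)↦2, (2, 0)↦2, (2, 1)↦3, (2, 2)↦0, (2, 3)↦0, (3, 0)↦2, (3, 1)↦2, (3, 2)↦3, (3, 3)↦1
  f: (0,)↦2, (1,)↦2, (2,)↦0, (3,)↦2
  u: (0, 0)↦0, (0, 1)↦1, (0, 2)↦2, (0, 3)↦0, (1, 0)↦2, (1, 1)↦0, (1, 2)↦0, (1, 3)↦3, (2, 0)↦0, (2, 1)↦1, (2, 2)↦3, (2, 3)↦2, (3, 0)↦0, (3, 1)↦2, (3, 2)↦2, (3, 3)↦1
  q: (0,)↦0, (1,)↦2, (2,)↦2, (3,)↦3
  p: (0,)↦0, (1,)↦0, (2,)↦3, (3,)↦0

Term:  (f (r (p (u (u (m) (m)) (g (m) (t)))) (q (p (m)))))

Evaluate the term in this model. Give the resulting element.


  m = 0
  m = 0
  (u (m) (m)) = u(0, 0) = 0
  m = 0
  t = 3
  (g (m) (t)) = g(0, 3) = 1
  (u (u (m) (m)) (g (m) (t))) = u(0, 1) = 1
  (p (u (u (m) (m)) (g (m) (t)))) = p(1,) = 0
  m = 0
  (p (m)) = p(0,) = 0
  (q (p (m))) = q(0,) = 0
  (r (p (u (u (m) (m)) (g (m) (t)))) (q (p (m)))) = r(0, 0) = 0
  (f (r (p (u (u (m) (m)) (g (m) (t)))) (q (p (m))))) = f(0,) = 2

value = 2


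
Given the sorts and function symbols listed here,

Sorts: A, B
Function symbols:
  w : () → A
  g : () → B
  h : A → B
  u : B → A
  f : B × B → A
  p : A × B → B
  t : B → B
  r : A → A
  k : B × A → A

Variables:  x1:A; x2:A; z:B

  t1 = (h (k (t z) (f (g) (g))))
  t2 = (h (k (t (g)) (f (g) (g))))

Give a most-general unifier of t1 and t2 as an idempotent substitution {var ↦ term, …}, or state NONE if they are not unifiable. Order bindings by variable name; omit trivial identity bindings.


{z ↦ (g)}


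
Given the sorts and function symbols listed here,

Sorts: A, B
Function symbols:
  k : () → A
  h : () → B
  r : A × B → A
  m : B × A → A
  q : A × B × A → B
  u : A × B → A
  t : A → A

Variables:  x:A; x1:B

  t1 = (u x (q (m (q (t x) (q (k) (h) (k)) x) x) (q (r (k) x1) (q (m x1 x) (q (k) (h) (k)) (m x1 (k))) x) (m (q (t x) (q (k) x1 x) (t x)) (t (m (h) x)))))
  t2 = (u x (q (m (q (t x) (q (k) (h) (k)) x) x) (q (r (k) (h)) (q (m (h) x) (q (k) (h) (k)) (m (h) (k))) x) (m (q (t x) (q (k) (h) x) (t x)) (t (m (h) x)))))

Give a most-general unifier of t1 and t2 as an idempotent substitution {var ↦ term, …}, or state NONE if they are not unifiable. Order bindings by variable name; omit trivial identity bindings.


{x1 ↦ (h)}


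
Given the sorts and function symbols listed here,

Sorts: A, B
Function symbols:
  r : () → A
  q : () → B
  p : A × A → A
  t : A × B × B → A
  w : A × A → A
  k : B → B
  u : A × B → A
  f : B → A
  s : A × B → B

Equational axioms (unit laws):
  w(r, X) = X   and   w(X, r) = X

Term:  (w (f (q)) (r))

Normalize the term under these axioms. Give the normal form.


1. (w (f (q)) (r))  →  (f (q))

normal form = (f (q))


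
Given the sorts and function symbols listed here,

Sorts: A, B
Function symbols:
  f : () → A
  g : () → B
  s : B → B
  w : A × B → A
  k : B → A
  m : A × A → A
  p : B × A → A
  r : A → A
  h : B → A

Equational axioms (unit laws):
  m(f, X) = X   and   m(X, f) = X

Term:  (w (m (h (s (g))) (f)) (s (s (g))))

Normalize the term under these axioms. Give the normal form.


1. (w (m (h (s (g))) (f)) (s (s (g))))  →  (w (h (s (g))) (s (s (g))))

normal form = (w (h (s (g))) (s (s (g))))


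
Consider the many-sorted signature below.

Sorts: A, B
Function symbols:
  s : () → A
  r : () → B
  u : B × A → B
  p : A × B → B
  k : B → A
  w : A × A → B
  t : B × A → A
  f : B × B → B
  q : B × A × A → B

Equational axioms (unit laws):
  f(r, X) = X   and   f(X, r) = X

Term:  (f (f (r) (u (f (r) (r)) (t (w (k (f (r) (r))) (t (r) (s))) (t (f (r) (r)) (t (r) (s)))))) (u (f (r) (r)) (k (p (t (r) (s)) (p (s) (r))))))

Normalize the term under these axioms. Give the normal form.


1. (f (f (r) (u (f (r) (r)) (t (w (k (f (r) (r))) (t (r) (s))) (t (f (r) (r)) (t (r) (s)))))) (u (f (r) (r)) (k (p (t (r) (s)) (p (s) (r))))))  →  (f (u (f (r) (r)) (t (w (k (f (r) (r))) (t (r) (s))) (t (f (r) (r)) (t (r) (s))))) (u (f (r) (r)) (k (p (t (r) (s)) (p (s) (r))))))
2. (f (u (f (r) (r)) (t (w (k (f (r) (r))) (t (r) (s))) (t (f (r) (r)) (t (r) (s))))) (u (f (r) (r)) (k (p (t (r) (s)) (p (s) (r))))))  →  (f (u (r) (t (w (k (f (r) (r))) (t (r) (s))) (t (f (r) (r)) (t (r) (s))))) (u (f (r) (r)) (k (p (t (r) (s)) (p (s) (r))))))
3. (f (u (r) (t (w (k (f (r) (r))) (t (r) (s))) (t (f (r) (r)) (t (r) (s))))) (u (f (r) (r)) (k (p (t (r) (s)) (p (s) (r))))))  →  (f (u (r) (t (w (k (r)) (t (r) (s))) (t (f (r) (r)) (t (r) (s))))) (u (f (r) (r)) (k (p (t (r) (s)) (p (s) (r))))))
4. (f (u (r) (t (w (k (r)) (t (r) (s))) (t (f (r) (r)) (t (r) (s))))) (u (f (r) (r)) (k (p (t (r) (s)) (p (s) (r))))))  →  (f (u (r) (t (w (k (r)) (t (r) (s))) (t (r) (t (r) (s))))) (u (f (r) (r)) (k (p (t (r) (s)) (p (s) (r))))))
5. (f (u (r) (t (w (k (r)) (t (r) (s))) (t (r) (t (r) (s))))) (u (f (r) (r)) (k (p (t (r) (s)) (p (s) (r))))))  →  (f (u (r) (t (w (k (r)) (t (r) (s))) (t (r) (t (r) (s))))) (u (r) (k (p (t (r) (s)) (p (s) (r))))))

normal form = (f (u (r) (t (w (k (r)) (t (r) (s))) (t (r) (t (r) (s))))) (u (r) (k (p (t (r) (s)) (p (s) (r))))))


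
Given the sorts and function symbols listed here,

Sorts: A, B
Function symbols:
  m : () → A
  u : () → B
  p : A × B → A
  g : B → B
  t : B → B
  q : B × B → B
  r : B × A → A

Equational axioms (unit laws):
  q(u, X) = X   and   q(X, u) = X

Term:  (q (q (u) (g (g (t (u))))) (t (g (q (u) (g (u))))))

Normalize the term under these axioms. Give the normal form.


1. (q (q (u) (g (g (t (u))))) (t (g (q (u) (g (u))))))  →  (q (g (g (t (u)))) (t (g (q (u) (g (u))))))
2. (q (g (g (t (u)))) (t (g (q (u) (g (u))))))  →  (q (g (g (t (u)))) (t (g (g (u)))))

normal form = (q (g (g (t (u)))) (t (g (g (u)))))


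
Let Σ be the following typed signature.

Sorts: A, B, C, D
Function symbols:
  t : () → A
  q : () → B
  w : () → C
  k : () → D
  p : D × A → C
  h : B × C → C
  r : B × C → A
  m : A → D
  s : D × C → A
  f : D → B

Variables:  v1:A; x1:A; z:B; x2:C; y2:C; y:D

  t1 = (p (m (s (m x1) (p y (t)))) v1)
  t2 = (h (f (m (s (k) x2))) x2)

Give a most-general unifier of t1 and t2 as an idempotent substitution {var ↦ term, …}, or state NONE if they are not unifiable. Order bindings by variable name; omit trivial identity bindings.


NONE (not unifiable)

head clash or occurs-check failure — not unifiable


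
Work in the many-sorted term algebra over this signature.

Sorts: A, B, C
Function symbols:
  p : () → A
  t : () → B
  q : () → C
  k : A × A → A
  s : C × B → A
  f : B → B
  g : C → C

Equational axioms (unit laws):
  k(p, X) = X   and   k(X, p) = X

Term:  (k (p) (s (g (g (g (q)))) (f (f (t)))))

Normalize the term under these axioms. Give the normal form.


1. (k (p) (s (g (g (g (q)))) (f (f (t)))))  →  (s (g (g (g (q)))) (f (f (t))))

normal form = (s (g (g (g (q)))) (f (f (t))))


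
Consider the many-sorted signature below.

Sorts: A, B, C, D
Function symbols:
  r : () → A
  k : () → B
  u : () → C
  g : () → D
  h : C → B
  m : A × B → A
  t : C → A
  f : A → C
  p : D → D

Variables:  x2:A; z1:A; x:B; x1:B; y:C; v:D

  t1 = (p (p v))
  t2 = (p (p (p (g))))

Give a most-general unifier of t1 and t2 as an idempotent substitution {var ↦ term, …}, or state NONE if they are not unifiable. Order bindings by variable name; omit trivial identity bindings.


{v ↦ (p (g))}


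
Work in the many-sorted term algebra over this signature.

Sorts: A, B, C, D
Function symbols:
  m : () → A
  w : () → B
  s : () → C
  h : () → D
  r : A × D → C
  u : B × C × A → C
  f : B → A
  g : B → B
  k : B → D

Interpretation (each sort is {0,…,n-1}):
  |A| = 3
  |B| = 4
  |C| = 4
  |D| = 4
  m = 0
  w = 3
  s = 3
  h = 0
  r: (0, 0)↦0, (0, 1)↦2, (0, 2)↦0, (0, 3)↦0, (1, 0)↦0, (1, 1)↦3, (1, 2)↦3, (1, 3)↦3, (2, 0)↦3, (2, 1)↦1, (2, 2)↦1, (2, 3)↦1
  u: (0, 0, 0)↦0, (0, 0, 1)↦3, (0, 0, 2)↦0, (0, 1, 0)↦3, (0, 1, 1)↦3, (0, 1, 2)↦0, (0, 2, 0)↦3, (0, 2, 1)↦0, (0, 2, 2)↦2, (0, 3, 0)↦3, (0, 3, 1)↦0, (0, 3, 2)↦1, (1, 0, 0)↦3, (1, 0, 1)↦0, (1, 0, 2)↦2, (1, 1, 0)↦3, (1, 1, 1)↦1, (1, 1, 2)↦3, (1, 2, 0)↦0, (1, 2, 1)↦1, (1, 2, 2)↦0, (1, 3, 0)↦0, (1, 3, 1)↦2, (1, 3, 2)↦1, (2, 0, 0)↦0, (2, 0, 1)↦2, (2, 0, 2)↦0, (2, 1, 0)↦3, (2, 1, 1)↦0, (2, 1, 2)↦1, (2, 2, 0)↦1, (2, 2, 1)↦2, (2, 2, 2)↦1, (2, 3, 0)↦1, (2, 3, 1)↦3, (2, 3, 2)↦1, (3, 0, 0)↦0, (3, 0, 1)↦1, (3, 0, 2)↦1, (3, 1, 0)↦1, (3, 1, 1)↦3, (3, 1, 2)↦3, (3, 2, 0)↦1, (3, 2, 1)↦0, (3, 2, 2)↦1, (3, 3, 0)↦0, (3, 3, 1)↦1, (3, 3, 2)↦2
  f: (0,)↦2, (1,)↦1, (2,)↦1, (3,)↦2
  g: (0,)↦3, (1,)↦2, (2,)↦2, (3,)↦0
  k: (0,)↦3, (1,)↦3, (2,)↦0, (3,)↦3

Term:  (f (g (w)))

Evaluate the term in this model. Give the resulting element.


value = 2

  w = 3
  (g (w)) = g(3,) = 0
  (f (g (w))) = f(0,) = 2


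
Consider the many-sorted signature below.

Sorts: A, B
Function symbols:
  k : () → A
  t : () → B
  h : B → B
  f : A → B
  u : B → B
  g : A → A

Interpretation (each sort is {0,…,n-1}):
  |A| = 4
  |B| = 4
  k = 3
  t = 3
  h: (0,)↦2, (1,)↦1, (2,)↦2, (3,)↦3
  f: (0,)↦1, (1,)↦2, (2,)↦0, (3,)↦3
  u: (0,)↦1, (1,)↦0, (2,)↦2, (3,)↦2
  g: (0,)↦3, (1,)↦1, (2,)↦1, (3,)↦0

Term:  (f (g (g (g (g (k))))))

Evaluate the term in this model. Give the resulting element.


  k = 3
  (g (k)) = g(3,) = 0
  (g (g (k))) = g(0,) = 3
  (g (g (g (k)))) = g(3,) = 0
  (g (g (g (g (k))))) = g(0,) = 3
  (f (g (g (g (g (k)))))) = f(3,) = 3

value = 3


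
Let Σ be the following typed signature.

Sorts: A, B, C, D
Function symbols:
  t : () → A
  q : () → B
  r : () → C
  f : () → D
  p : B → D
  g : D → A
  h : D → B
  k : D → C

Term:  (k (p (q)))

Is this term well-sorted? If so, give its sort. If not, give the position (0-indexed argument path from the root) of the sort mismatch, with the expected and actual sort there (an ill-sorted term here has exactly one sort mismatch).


well-sorted; sort = C

    (q) : B
  (p (q)) : D
(k (p (q))) : C


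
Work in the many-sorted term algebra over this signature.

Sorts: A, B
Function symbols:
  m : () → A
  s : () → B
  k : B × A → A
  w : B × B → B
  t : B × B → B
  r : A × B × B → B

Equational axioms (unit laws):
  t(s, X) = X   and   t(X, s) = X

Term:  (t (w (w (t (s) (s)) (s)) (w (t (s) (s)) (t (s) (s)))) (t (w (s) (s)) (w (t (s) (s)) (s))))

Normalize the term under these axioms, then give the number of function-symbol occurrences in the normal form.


size = 15

1. (t (w (w (t (s) (s)) (s)) (w (t (s) (s)) (t (s) (s)))) (t (w (s) (s)) (w (t (s) (s)) (s))))  →  (t (w (w (s) (s)) (w (t (s) (s)) (t (s) (s)))) (t (w (s) (s)) (w (t (s) (s)) (s))))
2. (t (w (w (s) (s)) (w (t (s) (s)) (t (s) (s)))) (t (w (s) (s)) (w (t (s) (s)) (s))))  →  (t (w (w (s) (s)) (w (s) (t (s) (s)))) (t (w (s) (s)) (w (t (s) (s)) (s))))
3. (t (w (w (s) (s)) (w (s) (t (s) (s)))) (t (w (s) (s)) (w (t (s) (s)) (s))))  →  (t (w (w (s) (s)) (w (s) (s))) (t (w (s) (s)) (w (t (s) (s)) (s))))
4. (t (w (w (s) (s)) (w (s) (s))) (t (w (s) (s)) (w (t (s) (s)) (s))))  →  (t (w (w (s) (s)) (w (s) (s))) (t (w (s) (s)) (w (s) (s))))
normal form: (t (w (w (s) (s)) (w (s) (s))) (t (w (s) (s)) (w (s) (s))))


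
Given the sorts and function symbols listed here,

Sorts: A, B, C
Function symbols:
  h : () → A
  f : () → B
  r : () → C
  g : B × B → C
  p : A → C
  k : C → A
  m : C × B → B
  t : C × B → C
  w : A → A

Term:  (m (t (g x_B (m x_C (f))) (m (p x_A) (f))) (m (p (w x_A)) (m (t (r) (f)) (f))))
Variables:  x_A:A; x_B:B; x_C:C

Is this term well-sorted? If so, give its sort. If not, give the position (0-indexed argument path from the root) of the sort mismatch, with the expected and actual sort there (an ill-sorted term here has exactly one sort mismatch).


well-sorted; sort = B

      x_B : B
        x_C : C
        (f) : B
      (m x_C (f)) : B
    (g x_B (m x_C (f))) : C
        x_A : A
      (p x_A) : C
      (f) : B
    (m (p x_A) (f)) : B
  (t (g x_B (m x_C (f))) (m (p x_A) (f))) : C
        x_A : A
      (w x_A) : A
    (p (w x_A)) : C
        (r) : C
        (f) : B
      (t (r) (f)) : C
      (f) : B
    (m (t (r) (f)) (f)) : B
  (m (p (w x_A)) (m (t (r) (f)) (f))) : B
(m (t (g x_B (m x_C (f))) (m (p x_A) (f))) (m (p (w x_A)) (m (t (r) (f)) (f)))) : B


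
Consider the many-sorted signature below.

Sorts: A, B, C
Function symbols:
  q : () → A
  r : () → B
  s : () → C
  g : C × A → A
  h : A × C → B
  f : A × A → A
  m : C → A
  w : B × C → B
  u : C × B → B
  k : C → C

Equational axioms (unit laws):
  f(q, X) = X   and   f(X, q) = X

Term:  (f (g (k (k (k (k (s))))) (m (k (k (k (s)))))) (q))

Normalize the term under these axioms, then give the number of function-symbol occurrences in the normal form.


1. (f (g (k (k (k (k (s))))) (m (k (k (k (s)))))) (q))  →  (g (k (k (k (k (s))))) (m (k (k (k (s))))))
normal form: (g (k (k (k (k (s))))) (m (k (k (k (s))))))

size = 11


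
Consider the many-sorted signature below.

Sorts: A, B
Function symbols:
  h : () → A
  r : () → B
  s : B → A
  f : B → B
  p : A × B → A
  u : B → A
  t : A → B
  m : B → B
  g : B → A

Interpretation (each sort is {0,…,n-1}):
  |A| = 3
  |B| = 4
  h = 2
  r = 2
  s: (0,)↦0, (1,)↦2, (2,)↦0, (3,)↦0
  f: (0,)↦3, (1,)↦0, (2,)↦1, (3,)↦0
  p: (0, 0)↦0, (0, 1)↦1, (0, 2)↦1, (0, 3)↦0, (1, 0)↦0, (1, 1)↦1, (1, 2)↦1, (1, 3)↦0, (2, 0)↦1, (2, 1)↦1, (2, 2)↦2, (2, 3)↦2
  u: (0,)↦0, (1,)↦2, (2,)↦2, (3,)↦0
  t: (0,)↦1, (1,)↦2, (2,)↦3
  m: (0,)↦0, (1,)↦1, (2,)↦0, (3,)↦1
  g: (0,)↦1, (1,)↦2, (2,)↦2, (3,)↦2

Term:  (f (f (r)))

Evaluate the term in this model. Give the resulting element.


value = 0

  r = 2
  (f (r)) = f(2,) = 1
  (f (f (r))) = f(1,) = 0


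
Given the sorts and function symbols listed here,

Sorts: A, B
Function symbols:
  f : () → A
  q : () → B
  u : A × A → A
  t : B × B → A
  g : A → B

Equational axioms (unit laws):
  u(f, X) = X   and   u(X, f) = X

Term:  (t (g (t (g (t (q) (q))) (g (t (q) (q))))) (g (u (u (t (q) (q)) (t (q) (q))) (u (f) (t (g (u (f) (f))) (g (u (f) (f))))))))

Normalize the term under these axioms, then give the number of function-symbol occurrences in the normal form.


size = 25

1. (t (g (t (g (t (q) (q))) (g (t (q) (q))))) (g (u (u (t (q) (q)) (t (q) (q))) (u (f) (t (g (u (f) (f))) (g (u (f) (f))))))))  →  (t (g (t (g (t (q) (q))) (g (t (q) (q))))) (g (u (u (t (q) (q)) (t (q) (q))) (t (g (u (f) (f))) (g (u (f) (f)))))))
2. (t (g (t (g (t (q) (q))) (g (t (q) (q))))) (g (u (u (t (q) (q)) (t (q) (q))) (t (g (u (f) (f))) (g (u (f) (f)))))))  →  (t (g (t (g (t (q) (q))) (g (t (q) (q))))) (g (u (u (t (q) (q)) (t (q) (q))) (t (g (f)) (g (u (f) (f)))))))
3. (t (g (t (g (t (q) (q))) (g (t (q) (q))))) (g (u (u (t (q) (q)) (t (q) (q))) (t (g (f)) (g (u (f) (f)))))))  →  (t (g (t (g (t (q) (q))) (g (t (q) (q))))) (g (u (u (t (q) (q)) (t (q) (q))) (t (g (f)) (g (f))))))
normal form: (t (g (t (g (t (q) (q))) (g (t (q) (q))))) (g (u (u (t (q) (q)) (t (q) (q))) (t (g (f)) (g (f))))))


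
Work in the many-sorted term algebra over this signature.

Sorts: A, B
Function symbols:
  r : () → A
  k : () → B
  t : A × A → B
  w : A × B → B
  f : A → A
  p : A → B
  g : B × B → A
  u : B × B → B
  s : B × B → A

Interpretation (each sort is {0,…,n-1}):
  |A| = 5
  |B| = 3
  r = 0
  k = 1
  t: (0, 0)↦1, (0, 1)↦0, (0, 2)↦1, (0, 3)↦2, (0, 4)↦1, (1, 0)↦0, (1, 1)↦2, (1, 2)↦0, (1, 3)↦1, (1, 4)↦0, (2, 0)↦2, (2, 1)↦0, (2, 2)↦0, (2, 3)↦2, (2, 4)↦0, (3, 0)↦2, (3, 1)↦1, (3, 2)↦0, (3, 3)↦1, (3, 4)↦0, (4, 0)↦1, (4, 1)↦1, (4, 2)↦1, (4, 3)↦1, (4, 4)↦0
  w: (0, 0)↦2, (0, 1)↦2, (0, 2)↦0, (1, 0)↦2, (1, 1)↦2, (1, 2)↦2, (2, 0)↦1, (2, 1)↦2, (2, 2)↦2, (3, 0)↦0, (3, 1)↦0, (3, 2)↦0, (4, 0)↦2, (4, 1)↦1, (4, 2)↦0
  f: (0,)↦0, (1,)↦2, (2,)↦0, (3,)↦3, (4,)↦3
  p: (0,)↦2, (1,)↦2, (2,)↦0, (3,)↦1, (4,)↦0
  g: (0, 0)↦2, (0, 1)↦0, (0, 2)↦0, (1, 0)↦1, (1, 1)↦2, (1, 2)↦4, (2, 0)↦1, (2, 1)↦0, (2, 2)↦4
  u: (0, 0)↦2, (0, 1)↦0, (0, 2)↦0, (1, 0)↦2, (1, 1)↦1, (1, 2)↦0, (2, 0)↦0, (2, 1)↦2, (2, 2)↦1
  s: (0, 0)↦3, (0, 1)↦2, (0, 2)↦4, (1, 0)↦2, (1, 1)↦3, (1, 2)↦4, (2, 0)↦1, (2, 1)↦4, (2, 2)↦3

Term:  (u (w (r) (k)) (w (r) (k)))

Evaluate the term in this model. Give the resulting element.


value = 1

  r = 0
  k = 1
  (w (r) (k)) = w(0, 1) = 2
  r = 0
  k = 1
  (w (r) (k)) = w(0, 1) = 2
  (u (w (r) (k)) (w (r) (k))) = u(2, 2) = 1


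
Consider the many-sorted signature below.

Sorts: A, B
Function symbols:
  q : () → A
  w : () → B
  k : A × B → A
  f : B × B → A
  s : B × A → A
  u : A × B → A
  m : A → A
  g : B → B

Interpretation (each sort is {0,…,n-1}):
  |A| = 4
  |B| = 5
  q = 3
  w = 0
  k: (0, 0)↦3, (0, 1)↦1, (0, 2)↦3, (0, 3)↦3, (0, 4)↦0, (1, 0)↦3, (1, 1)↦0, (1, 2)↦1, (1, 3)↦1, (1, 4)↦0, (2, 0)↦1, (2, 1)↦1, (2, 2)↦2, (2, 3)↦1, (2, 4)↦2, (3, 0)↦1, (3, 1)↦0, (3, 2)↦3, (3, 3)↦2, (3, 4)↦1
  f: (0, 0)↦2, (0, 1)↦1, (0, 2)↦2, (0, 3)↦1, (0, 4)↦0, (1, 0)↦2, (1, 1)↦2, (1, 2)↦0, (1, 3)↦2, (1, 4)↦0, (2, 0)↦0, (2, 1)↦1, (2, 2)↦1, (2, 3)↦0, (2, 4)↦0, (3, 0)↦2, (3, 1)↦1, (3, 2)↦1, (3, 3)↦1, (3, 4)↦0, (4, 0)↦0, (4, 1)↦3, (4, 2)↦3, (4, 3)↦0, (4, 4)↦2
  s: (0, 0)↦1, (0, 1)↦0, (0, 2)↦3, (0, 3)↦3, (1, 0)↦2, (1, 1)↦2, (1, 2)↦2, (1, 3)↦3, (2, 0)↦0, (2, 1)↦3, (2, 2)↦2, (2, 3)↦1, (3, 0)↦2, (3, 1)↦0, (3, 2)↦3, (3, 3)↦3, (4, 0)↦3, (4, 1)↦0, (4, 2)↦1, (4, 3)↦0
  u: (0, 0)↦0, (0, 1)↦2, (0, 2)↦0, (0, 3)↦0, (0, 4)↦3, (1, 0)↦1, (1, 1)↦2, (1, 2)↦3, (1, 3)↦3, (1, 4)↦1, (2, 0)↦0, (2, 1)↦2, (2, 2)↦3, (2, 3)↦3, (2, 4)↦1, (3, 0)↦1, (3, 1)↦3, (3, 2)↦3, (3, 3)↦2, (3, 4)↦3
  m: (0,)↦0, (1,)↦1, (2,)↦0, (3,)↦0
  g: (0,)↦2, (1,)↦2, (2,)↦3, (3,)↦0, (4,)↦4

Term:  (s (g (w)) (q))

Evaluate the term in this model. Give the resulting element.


value = 1

  w = 0
  (g (w)) = g(0,) = 2
  q = 3
  (s (g (w)) (q)) = s(2, 3) = 1


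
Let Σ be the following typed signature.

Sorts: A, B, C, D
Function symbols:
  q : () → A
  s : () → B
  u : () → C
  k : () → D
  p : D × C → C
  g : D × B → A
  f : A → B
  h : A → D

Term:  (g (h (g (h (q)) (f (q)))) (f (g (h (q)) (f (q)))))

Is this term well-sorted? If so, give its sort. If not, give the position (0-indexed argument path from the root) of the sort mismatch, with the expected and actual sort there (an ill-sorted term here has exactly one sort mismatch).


well-sorted; sort = A

        (q) : A
      (h (q)) : D
        (q) : A
      (f (q)) : B
    (g (h (q)) (f (q))) : A
  (h (g (h (q)) (f (q)))) : D
        (q) : A
      (h (q)) : D
        (q) : A
      (f (q)) : B
    (g (h (q)) (f (q))) : A
  (f (g (h (q)) (f (q)))) : B
(g (h (g (h (q)) (f (q)))) (f (g (h (q)) (f (q))))) : A


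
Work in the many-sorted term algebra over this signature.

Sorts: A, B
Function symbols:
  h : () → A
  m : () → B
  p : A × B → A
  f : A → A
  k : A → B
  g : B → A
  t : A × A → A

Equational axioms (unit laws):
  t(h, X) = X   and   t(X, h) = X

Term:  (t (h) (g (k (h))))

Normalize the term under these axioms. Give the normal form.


normal form = (g (k (h)))

1. (t (h) (g (k (h))))  →  (g (k (h)))


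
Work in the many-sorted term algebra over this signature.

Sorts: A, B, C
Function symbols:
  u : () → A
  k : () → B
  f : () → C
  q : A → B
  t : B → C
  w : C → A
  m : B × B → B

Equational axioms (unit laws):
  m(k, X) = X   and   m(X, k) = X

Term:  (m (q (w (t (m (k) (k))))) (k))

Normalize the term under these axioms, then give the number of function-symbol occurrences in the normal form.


1. (m (q (w (t (m (k) (k))))) (k))  →  (q (w (t (m (k) (k)))))
2. (q (w (t (m (k) (k)))))  →  (q (w (t (k))))
normal form: (q (w (t (k))))

size = 4


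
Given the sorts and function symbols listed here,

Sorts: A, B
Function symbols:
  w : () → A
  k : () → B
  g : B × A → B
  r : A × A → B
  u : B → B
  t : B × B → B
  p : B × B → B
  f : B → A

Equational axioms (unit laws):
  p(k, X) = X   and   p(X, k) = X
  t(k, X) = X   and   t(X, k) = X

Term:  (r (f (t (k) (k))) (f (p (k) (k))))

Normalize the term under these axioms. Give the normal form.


1. (r (f (t (k) (k))) (f (p (k) (k))))  →  (r (f (k)) (f (p (k) (k))))
2. (r (f (k)) (f (p (k) (k))))  →  (r (f (k)) (f (k)))

normal form = (r (f (k)) (f (k)))


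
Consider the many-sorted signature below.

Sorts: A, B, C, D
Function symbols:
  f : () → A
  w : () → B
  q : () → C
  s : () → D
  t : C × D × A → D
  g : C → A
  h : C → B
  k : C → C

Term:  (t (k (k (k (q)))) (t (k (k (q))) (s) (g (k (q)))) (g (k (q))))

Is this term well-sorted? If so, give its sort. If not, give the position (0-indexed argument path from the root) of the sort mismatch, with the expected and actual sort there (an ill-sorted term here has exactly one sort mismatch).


well-sorted; sort = D

        (q) : C
      (k (q)) : C
    (k (k (q))) : C
  (k (k (k (q)))) : C
        (q) : C
      (k (q)) : C
    (k (k (q))) : C
    (s) : D
        (q) : C
      (k (q)) : C
    (g (k (q))) : A
  (t (k (k (q))) (s) (g (k (q)))) : D
      (q) : C
    (k (q)) : C
  (g (k (q))) : A
(t (k (k (k (q)))) (t (k (k (q))) (s) (g (k (q)))) (g (k (q)))) : D


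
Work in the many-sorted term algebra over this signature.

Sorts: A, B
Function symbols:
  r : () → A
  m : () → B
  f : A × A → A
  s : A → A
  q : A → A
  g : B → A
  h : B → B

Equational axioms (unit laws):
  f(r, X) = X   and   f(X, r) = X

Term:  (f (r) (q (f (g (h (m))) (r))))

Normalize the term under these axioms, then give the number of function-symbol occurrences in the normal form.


1. (f (r) (q (f (g (h (m))) (r))))  →  (q (f (g (h (m))) (r)))
2. (q (f (g (h (m))) (r)))  →  (q (g (h (m))))
normal form: (q (g (h (m))))

size = 4


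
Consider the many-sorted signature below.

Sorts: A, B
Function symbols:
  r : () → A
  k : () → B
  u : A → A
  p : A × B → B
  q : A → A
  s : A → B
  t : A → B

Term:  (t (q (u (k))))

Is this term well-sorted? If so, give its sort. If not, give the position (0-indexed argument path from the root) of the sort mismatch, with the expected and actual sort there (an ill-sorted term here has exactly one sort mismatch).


      (k) : B
    (u (k)) : ✗ arg 0 at [0, 0, 0] has sort B, expected A

ill-sorted at position [0, 0, 0]: expected A, got B


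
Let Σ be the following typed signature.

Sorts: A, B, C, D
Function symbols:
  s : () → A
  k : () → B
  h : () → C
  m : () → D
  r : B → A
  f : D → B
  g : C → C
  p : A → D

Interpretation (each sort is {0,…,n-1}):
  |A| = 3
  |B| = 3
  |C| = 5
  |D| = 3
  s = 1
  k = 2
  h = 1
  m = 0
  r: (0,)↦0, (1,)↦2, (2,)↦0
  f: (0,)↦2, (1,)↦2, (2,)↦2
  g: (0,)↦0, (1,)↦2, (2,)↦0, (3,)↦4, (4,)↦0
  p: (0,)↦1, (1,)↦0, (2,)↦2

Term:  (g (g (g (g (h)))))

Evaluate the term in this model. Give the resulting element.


value = 0

  h = 1
  (g (h)) = g(1,) = 2
  (g (g (h))) = g(2,) = 0
  (g (g (g (h)))) = g(0,) = 0
  (g (g (g (g (h))))) = g(0,) = 0


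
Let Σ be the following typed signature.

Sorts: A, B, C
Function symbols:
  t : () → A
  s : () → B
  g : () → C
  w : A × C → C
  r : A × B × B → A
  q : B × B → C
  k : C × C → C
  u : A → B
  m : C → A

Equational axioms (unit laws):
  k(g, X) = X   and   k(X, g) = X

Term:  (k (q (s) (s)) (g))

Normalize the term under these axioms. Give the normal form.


normal form = (q (s) (s))

1. (k (q (s) (s)) (g))  →  (q (s) (s))
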